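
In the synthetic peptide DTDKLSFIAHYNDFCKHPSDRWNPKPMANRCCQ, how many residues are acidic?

4

Aspartate (D) and glutamate (E) have carboxylic-acid side chains and are the acidic amino acids.
Matching residues: D1, D3, D13, D20.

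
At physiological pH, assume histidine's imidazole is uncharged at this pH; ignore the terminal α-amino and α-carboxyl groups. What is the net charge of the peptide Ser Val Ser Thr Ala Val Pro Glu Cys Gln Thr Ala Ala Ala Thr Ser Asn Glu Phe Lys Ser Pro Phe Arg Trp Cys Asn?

Near pH 7.4, K and R contribute +1 each, D and E contribute −1 each, and every other side chain (His included, as stated) is uncharged.
Positive (K, R): Lys20, Arg24 → +2.
Negative (D, E): Glu8, Glu18 → −2.
Net charge = (+2) + (−2) = 0.

0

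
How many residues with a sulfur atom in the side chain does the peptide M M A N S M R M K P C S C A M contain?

7

Only Cys (C) and Met (M) have a sulfur atom in the side chain.
Matching residues: M1, M2, M6, M8, C11, C13, M15.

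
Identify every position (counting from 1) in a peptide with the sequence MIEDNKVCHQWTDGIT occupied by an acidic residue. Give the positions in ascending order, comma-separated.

3, 4, 13

Aspartate (D) and glutamate (E) have carboxylic-acid side chains and are the acidic amino acids.
Matching residues: E3, D4, D13.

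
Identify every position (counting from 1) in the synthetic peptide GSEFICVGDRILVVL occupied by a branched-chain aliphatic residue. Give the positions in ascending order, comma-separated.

5, 7, 11, 12, 13, 14, 15

V, L, and I make up the branched-chain aliphatic group.
Matching residues: I5, V7, I11, L12, V13, V14, L15.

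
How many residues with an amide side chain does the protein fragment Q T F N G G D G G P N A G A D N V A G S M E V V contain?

4

Only N (asparagine) and Q (glutamine) carry a side-chain carboxamide.
Matching residues: Q1, N4, N11, N16.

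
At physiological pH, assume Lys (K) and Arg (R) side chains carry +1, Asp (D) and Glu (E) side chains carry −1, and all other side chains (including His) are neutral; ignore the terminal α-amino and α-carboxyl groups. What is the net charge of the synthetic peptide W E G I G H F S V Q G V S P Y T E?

-2

Positive (K, R): none → +0.
Negative (D, E): E2, E17 → −2.
Net charge = (+0) + (−2) = −2.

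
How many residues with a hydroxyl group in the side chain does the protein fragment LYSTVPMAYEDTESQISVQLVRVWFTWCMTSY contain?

The –OH-bearing residues are Ser, Thr (aliphatic alcohols), and Tyr (phenol).
Matching residues: Y2, S3, T4, Y9, T12, S14, S17, T26, T30, S31, Y32.

11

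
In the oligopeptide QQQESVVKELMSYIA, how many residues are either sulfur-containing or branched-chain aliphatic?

Sulfur-containing: C, M. Branched-chain aliphatic: I, L, V.
Sulfur-containing residues here: M11 (1).
Branched-chain aliphatic residues here: V6, V7, L10, I14 (4).
The two groups share no amino acid, so total = 1 + 4 = 5.

5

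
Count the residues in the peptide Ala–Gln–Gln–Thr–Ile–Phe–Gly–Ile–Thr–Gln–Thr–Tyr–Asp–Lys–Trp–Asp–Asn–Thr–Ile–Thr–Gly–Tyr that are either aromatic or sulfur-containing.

Aromatic: F, W, Y. Sulfur-containing: C, M.
Aromatic residues here: Phe6, Tyr12, Trp15, Tyr22 (4).
Sulfur-containing residues here: none (0).
The two groups share no amino acid, so total = 4 + 0 = 4.

4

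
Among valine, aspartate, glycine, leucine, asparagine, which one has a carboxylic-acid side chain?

aspartate

Aspartate (D) and glutamate (E) have carboxylic-acid side chains and are the acidic amino acids.
Of the listed options, only aspartate belongs to this group.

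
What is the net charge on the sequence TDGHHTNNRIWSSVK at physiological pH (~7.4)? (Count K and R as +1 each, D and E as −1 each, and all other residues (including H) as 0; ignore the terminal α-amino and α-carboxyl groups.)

Positive (K, R): R9, K15 → +2.
Negative (D, E): D2 → −1.
Net charge = (+2) + (−1) = +1.

+1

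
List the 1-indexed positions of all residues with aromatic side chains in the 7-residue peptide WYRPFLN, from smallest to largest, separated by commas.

F, W, and Y each carry an aromatic ring on the side chain.
Matching residues: W1, Y2, F5.

1, 2, 5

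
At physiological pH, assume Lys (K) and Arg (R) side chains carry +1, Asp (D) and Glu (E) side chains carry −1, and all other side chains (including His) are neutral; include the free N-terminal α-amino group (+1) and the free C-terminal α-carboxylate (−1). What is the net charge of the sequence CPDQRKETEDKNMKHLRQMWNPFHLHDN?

Positive (K, R): R5, K6, K11, K14, R17 → +5.
Negative (D, E): D3, E7, E9, D10, D27 → −5.
The N-terminus (+1) and C-terminus (−1) cancel.
Net charge = (+5) + (−5) = 0.

0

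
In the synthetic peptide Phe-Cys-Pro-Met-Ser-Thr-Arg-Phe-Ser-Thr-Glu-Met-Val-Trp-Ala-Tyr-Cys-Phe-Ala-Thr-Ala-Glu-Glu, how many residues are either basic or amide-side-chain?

1

Basic: H, K, R. Amide-side-chain: N, Q.
Basic residues here: Arg7 (1).
Amide-side-chain residues here: none (0).
The two groups share no amino acid, so total = 1 + 0 = 1.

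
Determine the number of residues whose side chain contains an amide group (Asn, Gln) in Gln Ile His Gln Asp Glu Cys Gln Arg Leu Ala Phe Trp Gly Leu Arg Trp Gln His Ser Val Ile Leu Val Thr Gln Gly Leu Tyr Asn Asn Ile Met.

Matching residues: Gln1, Gln4, Gln8, Gln18, Gln26, Asn30, Asn31.

7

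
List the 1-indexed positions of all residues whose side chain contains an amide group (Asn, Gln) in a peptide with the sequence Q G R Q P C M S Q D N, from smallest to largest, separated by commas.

1, 4, 9, 11

Matching residues: Q1, Q4, Q9, N11.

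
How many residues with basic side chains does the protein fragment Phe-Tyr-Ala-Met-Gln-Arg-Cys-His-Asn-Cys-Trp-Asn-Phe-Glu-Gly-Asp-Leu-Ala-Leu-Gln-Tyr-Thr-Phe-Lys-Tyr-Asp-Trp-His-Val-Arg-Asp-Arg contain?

6

The basic amino acids are Lys (K), Arg (R), and His (H).
Matching residues: Arg6, His8, Lys24, His28, Arg30, Arg32.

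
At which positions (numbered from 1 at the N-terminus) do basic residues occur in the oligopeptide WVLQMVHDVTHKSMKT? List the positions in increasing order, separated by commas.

7, 11, 12, 15

The basic amino acids are Lys (K), Arg (R), and His (H).
Matching residues: H7, H11, K12, K15.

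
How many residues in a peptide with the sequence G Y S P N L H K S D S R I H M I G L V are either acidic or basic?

Acidic: D, E. Basic: H, K, R.
Acidic residues here: D10 (1).
Basic residues here: H7, K8, R12, H14 (4).
The two groups share no amino acid, so total = 1 + 4 = 5.

5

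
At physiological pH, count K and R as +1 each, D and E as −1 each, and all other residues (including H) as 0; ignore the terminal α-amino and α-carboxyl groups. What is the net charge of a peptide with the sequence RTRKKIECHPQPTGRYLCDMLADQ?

Positive (K, R): R1, R3, K4, K5, R15 → +5.
Negative (D, E): E7, D19, D23 → −3.
Net charge = (+5) + (−3) = +2.

+2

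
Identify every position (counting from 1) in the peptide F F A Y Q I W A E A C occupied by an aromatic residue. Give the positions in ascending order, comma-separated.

1, 2, 4, 7

Phenylalanine (F), tryptophan (W), and tyrosine (Y) have aromatic ring side chains.
Matching residues: F1, F2, Y4, W7.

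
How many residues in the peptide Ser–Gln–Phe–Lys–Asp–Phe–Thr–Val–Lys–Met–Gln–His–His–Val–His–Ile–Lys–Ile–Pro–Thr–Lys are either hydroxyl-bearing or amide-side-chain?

5

Hydroxyl-bearing: S, T, Y. Amide-side-chain: N, Q.
Hydroxyl-bearing residues here: Ser1, Thr7, Thr20 (3).
Amide-side-chain residues here: Gln2, Gln11 (2).
The two groups share no amino acid, so total = 3 + 2 = 5.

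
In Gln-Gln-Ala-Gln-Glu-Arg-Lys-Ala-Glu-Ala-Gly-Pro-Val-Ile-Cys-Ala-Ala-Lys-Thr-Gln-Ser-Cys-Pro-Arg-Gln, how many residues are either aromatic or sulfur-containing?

Aromatic: F, W, Y. Sulfur-containing: C, M.
Aromatic residues here: none (0).
Sulfur-containing residues here: Cys15, Cys22 (2).
The two groups share no amino acid, so total = 0 + 2 = 2.

2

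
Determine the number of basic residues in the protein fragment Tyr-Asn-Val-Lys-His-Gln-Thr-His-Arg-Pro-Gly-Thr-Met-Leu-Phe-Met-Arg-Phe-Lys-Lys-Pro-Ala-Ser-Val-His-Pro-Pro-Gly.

8

Lysine (K), arginine (R), and histidine (H) have basic, nitrogen-containing side chains.
Matching residues: Lys4, His5, His8, Arg9, Arg17, Lys19, Lys20, His25.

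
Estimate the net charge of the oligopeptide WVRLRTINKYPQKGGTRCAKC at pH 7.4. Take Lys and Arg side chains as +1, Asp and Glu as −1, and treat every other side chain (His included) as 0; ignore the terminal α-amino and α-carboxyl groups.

Positive (K, R): R3, R5, K9, K13, R17, K20 → +6.
Negative (D, E): none → −0.
Net charge = (+6) + (−0) = +6.

+6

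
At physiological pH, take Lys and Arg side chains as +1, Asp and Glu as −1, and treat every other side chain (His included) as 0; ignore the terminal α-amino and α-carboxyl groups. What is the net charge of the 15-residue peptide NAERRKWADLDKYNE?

0

Positive (K, R): R4, R5, K6, K12 → +4.
Negative (D, E): E3, D9, D11, E15 → −4.
Net charge = (+4) + (−4) = 0.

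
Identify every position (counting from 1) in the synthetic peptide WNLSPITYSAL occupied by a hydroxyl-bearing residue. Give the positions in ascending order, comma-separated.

Serine (S), threonine (T), and tyrosine (Y) each carry a hydroxyl group on the side chain.
Matching residues: S4, T7, Y8, S9.

4, 7, 8, 9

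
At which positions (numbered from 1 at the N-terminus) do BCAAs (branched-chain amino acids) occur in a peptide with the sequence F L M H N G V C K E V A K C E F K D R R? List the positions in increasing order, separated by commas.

2, 7, 11

Valine (V), leucine (L), and isoleucine (I) are the branched-chain amino acids.
Matching residues: L2, V7, V11.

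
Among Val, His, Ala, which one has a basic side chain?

The basic amino acids are Lys (K), Arg (R), and His (H).
Of the listed options, only His belongs to this group.

His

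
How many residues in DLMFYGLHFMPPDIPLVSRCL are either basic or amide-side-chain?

2

Basic: H, K, R. Amide-side-chain: N, Q.
Basic residues here: H8, R19 (2).
Amide-side-chain residues here: none (0).
The two groups share no amino acid, so total = 2 + 0 = 2.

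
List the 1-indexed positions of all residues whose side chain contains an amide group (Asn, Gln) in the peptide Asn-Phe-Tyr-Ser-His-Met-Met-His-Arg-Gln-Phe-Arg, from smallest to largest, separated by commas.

Matching residues: Asn1, Gln10.

1, 10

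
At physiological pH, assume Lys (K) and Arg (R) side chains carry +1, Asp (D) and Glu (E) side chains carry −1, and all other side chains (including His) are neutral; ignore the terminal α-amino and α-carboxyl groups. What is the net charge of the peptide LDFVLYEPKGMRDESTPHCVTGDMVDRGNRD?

-3

Positive (K, R): K9, R12, R27, R30 → +4.
Negative (D, E): D2, E7, D13, E14, D23, D26, D31 → −7.
Net charge = (+4) + (−7) = −3.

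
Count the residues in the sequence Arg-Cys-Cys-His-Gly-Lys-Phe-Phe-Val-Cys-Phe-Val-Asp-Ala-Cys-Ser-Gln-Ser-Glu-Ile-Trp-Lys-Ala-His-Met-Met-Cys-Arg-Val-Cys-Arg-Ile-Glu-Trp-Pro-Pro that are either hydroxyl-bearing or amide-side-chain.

Hydroxyl-bearing: S, T, Y. Amide-side-chain: N, Q.
Hydroxyl-bearing residues here: Ser16, Ser18 (2).
Amide-side-chain residues here: Gln17 (1).
The two groups share no amino acid, so total = 2 + 1 = 3.

3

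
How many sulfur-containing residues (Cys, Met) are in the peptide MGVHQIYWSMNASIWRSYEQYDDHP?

Matching residues: M1, M10.

2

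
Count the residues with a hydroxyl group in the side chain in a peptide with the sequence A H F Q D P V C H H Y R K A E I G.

Serine (S), threonine (T), and tyrosine (Y) each carry a hydroxyl group on the side chain.
Matching residues: Y11.

1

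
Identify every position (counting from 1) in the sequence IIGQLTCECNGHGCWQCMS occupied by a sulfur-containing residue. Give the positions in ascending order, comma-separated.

7, 9, 14, 17, 18

Matching residues: C7, C9, C14, C17, M18.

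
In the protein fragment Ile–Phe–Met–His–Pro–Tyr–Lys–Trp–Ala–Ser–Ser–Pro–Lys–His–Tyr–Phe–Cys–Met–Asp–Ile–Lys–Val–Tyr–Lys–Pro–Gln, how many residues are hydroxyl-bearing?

5

Serine (S), threonine (T), and tyrosine (Y) each carry a hydroxyl group on the side chain.
Matching residues: Tyr6, Ser10, Ser11, Tyr15, Tyr23.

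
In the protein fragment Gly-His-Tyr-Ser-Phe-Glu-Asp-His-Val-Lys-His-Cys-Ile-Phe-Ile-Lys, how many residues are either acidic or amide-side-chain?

Acidic: D, E. Amide-side-chain: N, Q.
Acidic residues here: Glu6, Asp7 (2).
Amide-side-chain residues here: none (0).
The two groups share no amino acid, so total = 2 + 0 = 2.

2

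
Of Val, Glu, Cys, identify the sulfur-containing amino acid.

Cysteine (C, thiol) and methionine (M, thioether) are the two sulfur-containing amino acids.
Of the listed options, only Cys belongs to this group.

Cys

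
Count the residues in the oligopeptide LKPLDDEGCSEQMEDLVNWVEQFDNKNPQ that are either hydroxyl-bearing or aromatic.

3

Hydroxyl-bearing: S, T, Y. Aromatic: F, W, Y.
Hydroxyl-bearing residues here: S10 (1).
Aromatic residues here: W19, F23 (2).
(Y belongs to both groups, but none appear in this sequence.) Total = 1 + 2 = 3.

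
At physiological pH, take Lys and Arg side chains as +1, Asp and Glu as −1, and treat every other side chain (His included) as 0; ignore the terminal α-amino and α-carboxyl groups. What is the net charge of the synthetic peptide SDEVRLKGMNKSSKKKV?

+4

Positive (K, R): R5, K7, K11, K14, K15, K16 → +6.
Negative (D, E): D2, E3 → −2.
Net charge = (+6) + (−2) = +4.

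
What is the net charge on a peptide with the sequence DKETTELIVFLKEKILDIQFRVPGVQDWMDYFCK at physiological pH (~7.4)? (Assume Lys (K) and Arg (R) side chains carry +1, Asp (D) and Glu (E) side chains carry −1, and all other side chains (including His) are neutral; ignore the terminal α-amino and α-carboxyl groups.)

Positive (K, R): K2, K12, K14, R21, K34 → +5.
Negative (D, E): D1, E3, E6, E13, D17, D27, D30 → −7.
Net charge = (+5) + (−7) = −2.

-2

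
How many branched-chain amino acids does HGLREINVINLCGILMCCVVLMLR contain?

Valine (V), leucine (L), and isoleucine (I) are the branched-chain amino acids.
Matching residues: L3, I6, V8, I9, L11, I14, L15, V19, V20, L21, L23.

11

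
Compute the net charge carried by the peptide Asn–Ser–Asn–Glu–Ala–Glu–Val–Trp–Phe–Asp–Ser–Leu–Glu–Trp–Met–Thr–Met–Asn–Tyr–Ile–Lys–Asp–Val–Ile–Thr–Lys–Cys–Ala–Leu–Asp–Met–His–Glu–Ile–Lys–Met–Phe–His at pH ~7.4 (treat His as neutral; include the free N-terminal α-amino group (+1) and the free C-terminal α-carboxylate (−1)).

-4

At pH ~7.4 the Lys and Arg side chains are protonated (+1), the Asp and Glu side chains are deprotonated (−1), and with His taken as neutral all other side chains carry no charge.
Positive (K, R): Lys21, Lys26, Lys35 → +3.
Negative (D, E): Glu4, Glu6, Asp10, Glu13, Asp22, Asp30, Glu33 → −7.
The N-terminus (+1) and C-terminus (−1) cancel.
Net charge = (+3) + (−7) = −4.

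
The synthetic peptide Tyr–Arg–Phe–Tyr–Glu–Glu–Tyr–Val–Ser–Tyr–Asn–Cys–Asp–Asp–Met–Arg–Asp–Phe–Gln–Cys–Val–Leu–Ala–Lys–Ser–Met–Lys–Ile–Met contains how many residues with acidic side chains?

Aspartate (D) and glutamate (E) have carboxylic-acid side chains and are the acidic amino acids.
Matching residues: Glu5, Glu6, Asp13, Asp14, Asp17.

5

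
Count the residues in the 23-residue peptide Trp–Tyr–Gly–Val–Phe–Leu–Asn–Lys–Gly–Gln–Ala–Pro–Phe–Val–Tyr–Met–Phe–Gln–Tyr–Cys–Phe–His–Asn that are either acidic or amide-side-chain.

4

Acidic: D, E. Amide-side-chain: N, Q.
Acidic residues here: none (0).
Amide-side-chain residues here: Asn7, Gln10, Gln18, Asn23 (4).
The two groups share no amino acid, so total = 0 + 4 = 4.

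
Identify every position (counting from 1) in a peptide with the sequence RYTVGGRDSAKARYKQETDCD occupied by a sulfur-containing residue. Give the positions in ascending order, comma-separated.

Cysteine (C, thiol) and methionine (M, thioether) are the two sulfur-containing amino acids.
Matching residues: C20.

20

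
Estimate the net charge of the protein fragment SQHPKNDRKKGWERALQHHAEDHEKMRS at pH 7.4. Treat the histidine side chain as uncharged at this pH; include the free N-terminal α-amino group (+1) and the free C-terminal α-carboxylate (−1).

The side chains ionized at physiological pH are Lys/Arg (+1) and Asp/Glu (−1); with His treated as neutral, nothing else contributes.
Positive (K, R): K5, R8, K9, K10, R14, K25, R27 → +7.
Negative (D, E): D7, E13, E21, D22, E24 → −5.
The N-terminus (+1) and C-terminus (−1) cancel.
Net charge = (+7) + (−5) = +2.

+2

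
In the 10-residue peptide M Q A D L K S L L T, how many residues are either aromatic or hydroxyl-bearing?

2

Aromatic: F, W, Y. Hydroxyl-bearing: S, T, Y.
Aromatic residues here: none (0).
Hydroxyl-bearing residues here: S7, T10 (2).
(Y belongs to both groups, but none appear in this sequence.) Total = 0 + 2 = 2.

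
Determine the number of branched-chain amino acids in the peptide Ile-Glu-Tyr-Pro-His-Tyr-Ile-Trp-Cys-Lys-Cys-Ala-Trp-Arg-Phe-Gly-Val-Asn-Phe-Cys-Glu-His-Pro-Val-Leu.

5

The BCAAs are Val, Leu, and Ile — aliphatic side chains with a branch point.
Matching residues: Ile1, Ile7, Val17, Val24, Leu25.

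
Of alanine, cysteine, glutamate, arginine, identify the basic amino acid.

The basic amino acids are Lys (K), Arg (R), and His (H).
Of the listed options, only arginine belongs to this group.

arginine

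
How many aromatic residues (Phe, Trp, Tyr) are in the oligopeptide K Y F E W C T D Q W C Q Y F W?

7

Matching residues: Y2, F3, W5, W10, Y13, F14, W15.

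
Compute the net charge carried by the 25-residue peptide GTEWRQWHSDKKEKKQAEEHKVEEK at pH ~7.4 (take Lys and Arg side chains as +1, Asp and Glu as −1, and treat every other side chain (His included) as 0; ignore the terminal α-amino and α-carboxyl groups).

0

Positive (K, R): R5, K11, K12, K14, K15, K21, K25 → +7.
Negative (D, E): E3, D10, E13, E18, E19, E23, E24 → −7.
Net charge = (+7) + (−7) = 0.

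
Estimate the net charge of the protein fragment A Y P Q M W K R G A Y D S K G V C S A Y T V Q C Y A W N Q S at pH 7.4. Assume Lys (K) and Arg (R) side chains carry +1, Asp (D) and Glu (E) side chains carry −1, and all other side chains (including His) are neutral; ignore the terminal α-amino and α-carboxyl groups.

Positive (K, R): K7, R8, K14 → +3.
Negative (D, E): D12 → −1.
Net charge = (+3) + (−1) = +2.

+2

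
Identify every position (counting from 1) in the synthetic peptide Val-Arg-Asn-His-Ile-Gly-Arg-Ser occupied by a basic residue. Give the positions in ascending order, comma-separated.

2, 4, 7

The basic amino acids are Lys (K), Arg (R), and His (H).
Matching residues: Arg2, His4, Arg7.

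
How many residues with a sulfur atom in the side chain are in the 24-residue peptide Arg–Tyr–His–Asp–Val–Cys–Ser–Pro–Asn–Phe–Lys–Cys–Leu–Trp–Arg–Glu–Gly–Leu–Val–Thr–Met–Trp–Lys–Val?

3

Only Cys (C) and Met (M) have a sulfur atom in the side chain.
Matching residues: Cys6, Cys12, Met21.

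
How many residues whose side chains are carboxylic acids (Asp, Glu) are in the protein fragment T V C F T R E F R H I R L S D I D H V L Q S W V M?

Matching residues: E7, D15, D17.

3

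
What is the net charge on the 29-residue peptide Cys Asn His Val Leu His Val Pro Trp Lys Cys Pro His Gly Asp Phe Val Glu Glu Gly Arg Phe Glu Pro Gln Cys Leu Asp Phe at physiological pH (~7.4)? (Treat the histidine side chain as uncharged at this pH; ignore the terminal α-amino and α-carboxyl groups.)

At pH ~7.4 the Lys and Arg side chains are protonated (+1), the Asp and Glu side chains are deprotonated (−1), and with His taken as neutral all other side chains carry no charge.
Positive (K, R): Lys10, Arg21 → +2.
Negative (D, E): Asp15, Glu18, Glu19, Glu23, Asp28 → −5.
Net charge = (+2) + (−5) = −3.

-3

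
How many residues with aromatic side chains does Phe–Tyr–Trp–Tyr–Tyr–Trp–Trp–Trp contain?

8

The aromatic amino acids are Phe (F, benzyl), Trp (W, indole), and Tyr (Y, phenol).
Matching residues: Phe1, Tyr2, Trp3, Tyr4, Tyr5, Trp6, Trp7, Trp8.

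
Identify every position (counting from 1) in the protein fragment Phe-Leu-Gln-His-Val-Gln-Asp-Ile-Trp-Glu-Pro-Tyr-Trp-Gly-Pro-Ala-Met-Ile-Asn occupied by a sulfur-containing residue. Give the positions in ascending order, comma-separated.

Matching residues: Met17.

17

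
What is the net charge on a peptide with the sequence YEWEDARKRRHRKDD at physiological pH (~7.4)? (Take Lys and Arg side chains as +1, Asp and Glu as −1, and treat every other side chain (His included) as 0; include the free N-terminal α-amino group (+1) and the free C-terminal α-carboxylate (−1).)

Positive (K, R): R7, K8, R9, R10, R12, K13 → +6.
Negative (D, E): E2, E4, D5, D14, D15 → −5.
The N-terminus (+1) and C-terminus (−1) cancel.
Net charge = (+6) + (−5) = +1.

+1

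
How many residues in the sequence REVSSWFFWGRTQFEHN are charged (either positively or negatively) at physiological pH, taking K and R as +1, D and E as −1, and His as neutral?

4

Charged side chains at pH ~7.4: K, R (positive); D, E (negative).
Matching residues: R1, E2, R11, E15.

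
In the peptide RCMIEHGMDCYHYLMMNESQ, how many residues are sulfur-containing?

Cysteine (C, thiol) and methionine (M, thioether) are the two sulfur-containing amino acids.
Matching residues: C2, M3, M8, C10, M15, M16.

6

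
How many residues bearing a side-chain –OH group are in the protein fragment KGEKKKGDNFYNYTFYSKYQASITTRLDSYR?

11

The –OH-bearing residues are Ser, Thr (aliphatic alcohols), and Tyr (phenol).
Matching residues: Y11, Y13, T14, Y16, S17, Y19, S22, T24, T25, S29, Y30.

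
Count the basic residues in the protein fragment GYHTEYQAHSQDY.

Lysine (K), arginine (R), and histidine (H) have basic, nitrogen-containing side chains.
Matching residues: H3, H9.

2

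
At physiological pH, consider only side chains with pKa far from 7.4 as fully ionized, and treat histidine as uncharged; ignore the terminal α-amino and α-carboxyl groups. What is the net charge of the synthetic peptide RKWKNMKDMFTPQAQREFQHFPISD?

+2

Near pH 7.4, K and R contribute +1 each, D and E contribute −1 each, and every other side chain (His included, as stated) is uncharged.
Positive (K, R): R1, K2, K4, K7, R16 → +5.
Negative (D, E): D8, E17, D25 → −3.
Net charge = (+5) + (−3) = +2.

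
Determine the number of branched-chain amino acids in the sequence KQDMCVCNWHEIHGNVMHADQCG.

V, L, and I make up the branched-chain aliphatic group.
Matching residues: V6, I12, V16.

3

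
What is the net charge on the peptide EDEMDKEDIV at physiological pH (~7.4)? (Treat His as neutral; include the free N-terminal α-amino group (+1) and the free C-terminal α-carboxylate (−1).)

-5

The side chains ionized at physiological pH are Lys/Arg (+1) and Asp/Glu (−1); with His treated as neutral, nothing else contributes.
Positive (K, R): K6 → +1.
Negative (D, E): E1, D2, E3, D5, E7, D8 → −6.
The N-terminus (+1) and C-terminus (−1) cancel.
Net charge = (+1) + (−6) = −5.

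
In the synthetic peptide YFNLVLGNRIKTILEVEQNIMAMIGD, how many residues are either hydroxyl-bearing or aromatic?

Hydroxyl-bearing: S, T, Y. Aromatic: F, W, Y.
Hydroxyl-bearing residues here: Y1, T12 (2).
Aromatic residues here: Y1, F2 (2).
Y is in both groups, so the 1 Y residue must not be double-counted.
Total = 2 + 2 − 1 = 3.

3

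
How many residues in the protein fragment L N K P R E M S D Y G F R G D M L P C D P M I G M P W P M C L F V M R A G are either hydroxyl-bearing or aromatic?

5

Hydroxyl-bearing: S, T, Y. Aromatic: F, W, Y.
Hydroxyl-bearing residues here: S8, Y10 (2).
Aromatic residues here: Y10, F12, W27, F32 (4).
Y is in both groups, so the 1 Y residue must not be double-counted.
Total = 2 + 4 − 1 = 5.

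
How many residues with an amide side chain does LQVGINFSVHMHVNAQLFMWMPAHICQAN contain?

6

Asparagine (N) and glutamine (Q) have uncharged amide side chains.
Matching residues: Q2, N6, N14, Q16, Q27, N29.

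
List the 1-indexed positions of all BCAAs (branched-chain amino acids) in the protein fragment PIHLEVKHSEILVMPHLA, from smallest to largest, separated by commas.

Valine (V), leucine (L), and isoleucine (I) are the branched-chain amino acids.
Matching residues: I2, L4, V6, I11, L12, V13, L17.

2, 4, 6, 11, 12, 13, 17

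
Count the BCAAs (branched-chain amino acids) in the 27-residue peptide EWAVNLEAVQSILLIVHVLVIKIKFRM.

Valine (V), leucine (L), and isoleucine (I) are the branched-chain amino acids.
Matching residues: V4, L6, V9, I12, L13, L14, I15, V16, V18, L19, V20, I21, I23.

13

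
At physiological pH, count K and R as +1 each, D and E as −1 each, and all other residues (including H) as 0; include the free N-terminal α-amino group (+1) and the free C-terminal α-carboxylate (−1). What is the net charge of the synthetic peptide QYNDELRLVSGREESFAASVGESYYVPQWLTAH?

-3

Positive (K, R): R7, R12 → +2.
Negative (D, E): D4, E5, E13, E14, E22 → −5.
The N-terminus (+1) and C-terminus (−1) cancel.
Net charge = (+2) + (−5) = −3.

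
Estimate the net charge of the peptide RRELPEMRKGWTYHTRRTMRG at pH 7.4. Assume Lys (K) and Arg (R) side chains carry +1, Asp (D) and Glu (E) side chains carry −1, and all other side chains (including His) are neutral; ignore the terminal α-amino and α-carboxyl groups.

Positive (K, R): R1, R2, R8, K9, R16, R17, R20 → +7.
Negative (D, E): E3, E6 → −2.
Net charge = (+7) + (−2) = +5.

+5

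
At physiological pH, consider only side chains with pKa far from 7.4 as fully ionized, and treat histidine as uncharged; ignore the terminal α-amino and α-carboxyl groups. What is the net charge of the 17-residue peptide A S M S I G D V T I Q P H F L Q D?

Near pH 7.4, K and R contribute +1 each, D and E contribute −1 each, and every other side chain (His included, as stated) is uncharged.
Positive (K, R): none → +0.
Negative (D, E): D7, D17 → −2.
Net charge = (+0) + (−2) = −2.

-2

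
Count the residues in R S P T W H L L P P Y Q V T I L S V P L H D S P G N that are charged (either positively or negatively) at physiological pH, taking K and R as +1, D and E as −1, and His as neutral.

Charged side chains at pH ~7.4: K, R (positive); D, E (negative).
Matching residues: R1, D22.

2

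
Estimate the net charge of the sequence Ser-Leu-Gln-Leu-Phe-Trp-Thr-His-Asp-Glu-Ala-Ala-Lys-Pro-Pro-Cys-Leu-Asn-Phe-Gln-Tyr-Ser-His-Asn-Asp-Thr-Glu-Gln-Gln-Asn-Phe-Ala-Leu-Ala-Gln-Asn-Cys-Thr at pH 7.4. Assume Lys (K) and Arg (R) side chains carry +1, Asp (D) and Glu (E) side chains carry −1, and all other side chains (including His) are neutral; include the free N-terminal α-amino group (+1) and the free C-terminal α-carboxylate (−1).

Positive (K, R): Lys13 → +1.
Negative (D, E): Asp9, Glu10, Asp25, Glu27 → −4.
The N-terminus (+1) and C-terminus (−1) cancel.
Net charge = (+1) + (−4) = −3.

-3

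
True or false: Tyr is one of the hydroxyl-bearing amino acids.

The –OH-bearing residues are Ser, Thr (aliphatic alcohols), and Tyr (phenol).
Tyrosine is in this group.

True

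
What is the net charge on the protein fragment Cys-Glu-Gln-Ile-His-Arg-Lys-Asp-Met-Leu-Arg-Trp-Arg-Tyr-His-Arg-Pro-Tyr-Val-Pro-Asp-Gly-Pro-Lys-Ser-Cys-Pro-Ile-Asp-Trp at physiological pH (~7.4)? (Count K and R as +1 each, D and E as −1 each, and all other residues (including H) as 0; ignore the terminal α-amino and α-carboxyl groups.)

+2

Positive (K, R): Arg6, Lys7, Arg11, Arg13, Arg16, Lys24 → +6.
Negative (D, E): Glu2, Asp8, Asp21, Asp29 → −4.
Net charge = (+6) + (−4) = +2.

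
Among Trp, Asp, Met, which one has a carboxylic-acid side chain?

Asp

The acidic residues are Asp (D) and Glu (E), whose side chains end in a carboxylate group.
Of the listed options, only Asp belongs to this group.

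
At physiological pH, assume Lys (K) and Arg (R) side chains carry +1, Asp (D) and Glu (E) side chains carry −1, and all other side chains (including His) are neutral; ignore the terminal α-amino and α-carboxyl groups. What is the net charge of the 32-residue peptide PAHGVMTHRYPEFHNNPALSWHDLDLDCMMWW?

-3

Positive (K, R): R9 → +1.
Negative (D, E): E12, D23, D25, D27 → −4.
Net charge = (+1) + (−4) = −3.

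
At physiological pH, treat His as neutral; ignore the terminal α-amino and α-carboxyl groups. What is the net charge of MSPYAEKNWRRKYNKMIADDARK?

+4

Near pH 7.4, K and R contribute +1 each, D and E contribute −1 each, and every other side chain (His included, as stated) is uncharged.
Positive (K, R): K7, R10, R11, K12, K15, R22, K23 → +7.
Negative (D, E): E6, D19, D20 → −3.
Net charge = (+7) + (−3) = +4.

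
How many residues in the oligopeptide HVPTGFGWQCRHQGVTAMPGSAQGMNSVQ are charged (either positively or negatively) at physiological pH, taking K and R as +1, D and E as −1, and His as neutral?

Charged side chains at pH ~7.4: K, R (positive); D, E (negative).
Matching residues: R11.

1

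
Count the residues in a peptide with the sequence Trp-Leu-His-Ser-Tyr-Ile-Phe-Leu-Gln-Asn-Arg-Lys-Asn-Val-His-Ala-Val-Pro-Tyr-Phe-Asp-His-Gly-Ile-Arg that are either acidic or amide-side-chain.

Acidic: D, E. Amide-side-chain: N, Q.
Acidic residues here: Asp21 (1).
Amide-side-chain residues here: Gln9, Asn10, Asn13 (3).
The two groups share no amino acid, so total = 1 + 3 = 4.

4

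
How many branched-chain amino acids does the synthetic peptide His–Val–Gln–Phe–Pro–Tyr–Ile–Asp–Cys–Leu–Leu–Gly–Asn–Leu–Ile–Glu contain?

V, L, and I make up the branched-chain aliphatic group.
Matching residues: Val2, Ile7, Leu10, Leu11, Leu14, Ile15.

6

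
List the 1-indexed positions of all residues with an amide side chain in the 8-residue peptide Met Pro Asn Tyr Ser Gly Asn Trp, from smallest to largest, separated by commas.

Asparagine (N) and glutamine (Q) have uncharged amide side chains.
Matching residues: Asn3, Asn7.

3, 7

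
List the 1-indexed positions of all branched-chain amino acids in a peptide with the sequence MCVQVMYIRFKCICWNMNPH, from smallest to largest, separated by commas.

3, 5, 8, 13

The BCAAs are Val, Leu, and Ile — aliphatic side chains with a branch point.
Matching residues: V3, V5, I8, I13.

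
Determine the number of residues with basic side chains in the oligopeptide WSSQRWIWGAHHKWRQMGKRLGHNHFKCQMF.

Lysine (K), arginine (R), and histidine (H) have basic, nitrogen-containing side chains.
Matching residues: R5, H11, H12, K13, R15, K19, R20, H23, H25, K27.

10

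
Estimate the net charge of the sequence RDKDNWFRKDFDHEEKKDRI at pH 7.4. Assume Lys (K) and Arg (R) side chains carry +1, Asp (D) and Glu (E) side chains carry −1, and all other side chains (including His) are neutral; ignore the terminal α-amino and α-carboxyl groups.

0

Positive (K, R): R1, K3, R8, K9, K16, K17, R19 → +7.
Negative (D, E): D2, D4, D10, D12, E14, E15, D18 → −7.
Net charge = (+7) + (−7) = 0.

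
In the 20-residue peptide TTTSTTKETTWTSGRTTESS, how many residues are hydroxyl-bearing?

The –OH-bearing residues are Ser, Thr (aliphatic alcohols), and Tyr (phenol).
Matching residues: T1, T2, T3, S4, T5, T6, T9, T10, T12, S13, T16, T17, S19, S20.

14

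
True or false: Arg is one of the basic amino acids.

K, R, and H are the three residues with basic side chains (ε-amine, guanidinium, and imidazole respectively).
Arginine is in this group.

True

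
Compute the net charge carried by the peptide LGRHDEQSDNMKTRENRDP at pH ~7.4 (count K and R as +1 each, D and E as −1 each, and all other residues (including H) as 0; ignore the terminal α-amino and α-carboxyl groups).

Positive (K, R): R3, K12, R14, R17 → +4.
Negative (D, E): D5, E6, D9, E15, D18 → −5.
Net charge = (+4) + (−5) = −1.

-1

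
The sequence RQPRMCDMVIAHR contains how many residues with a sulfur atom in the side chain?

3

Cysteine (C, thiol) and methionine (M, thioether) are the two sulfur-containing amino acids.
Matching residues: M5, C6, M8.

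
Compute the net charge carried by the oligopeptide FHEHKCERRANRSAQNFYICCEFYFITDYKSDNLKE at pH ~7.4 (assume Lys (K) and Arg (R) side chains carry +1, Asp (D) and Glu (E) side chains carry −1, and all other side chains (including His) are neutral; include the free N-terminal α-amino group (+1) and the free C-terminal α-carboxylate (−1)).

Positive (K, R): K5, R8, R9, R12, K30, K35 → +6.
Negative (D, E): E3, E7, E22, D28, D32, E36 → −6.
The N-terminus (+1) and C-terminus (−1) cancel.
Net charge = (+6) + (−6) = 0.

0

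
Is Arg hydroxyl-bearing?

No

The –OH-bearing residues are Ser, Thr (aliphatic alcohols), and Tyr (phenol).
Arginine is not in this group.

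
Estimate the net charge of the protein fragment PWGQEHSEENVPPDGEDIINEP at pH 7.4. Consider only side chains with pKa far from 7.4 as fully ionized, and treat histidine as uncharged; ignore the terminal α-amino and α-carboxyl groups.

-7

At pH ~7.4 the Lys and Arg side chains are protonated (+1), the Asp and Glu side chains are deprotonated (−1), and with His taken as neutral all other side chains carry no charge.
Positive (K, R): none → +0.
Negative (D, E): E5, E8, E9, D14, E16, D17, E21 → −7.
Net charge = (+0) + (−7) = −7.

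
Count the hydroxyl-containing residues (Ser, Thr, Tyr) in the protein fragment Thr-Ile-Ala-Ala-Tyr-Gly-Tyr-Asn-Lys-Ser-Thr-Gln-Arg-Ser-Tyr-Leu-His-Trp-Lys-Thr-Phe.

8

Matching residues: Thr1, Tyr5, Tyr7, Ser10, Thr11, Ser14, Tyr15, Thr20.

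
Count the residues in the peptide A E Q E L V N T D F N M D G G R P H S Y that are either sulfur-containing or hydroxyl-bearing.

4

Sulfur-containing: C, M. Hydroxyl-bearing: S, T, Y.
Sulfur-containing residues here: M12 (1).
Hydroxyl-bearing residues here: T8, S19, Y20 (3).
The two groups share no amino acid, so total = 1 + 3 = 4.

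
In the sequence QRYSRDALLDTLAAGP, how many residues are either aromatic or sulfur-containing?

1

Aromatic: F, W, Y. Sulfur-containing: C, M.
Aromatic residues here: Y3 (1).
Sulfur-containing residues here: none (0).
The two groups share no amino acid, so total = 1 + 0 = 1.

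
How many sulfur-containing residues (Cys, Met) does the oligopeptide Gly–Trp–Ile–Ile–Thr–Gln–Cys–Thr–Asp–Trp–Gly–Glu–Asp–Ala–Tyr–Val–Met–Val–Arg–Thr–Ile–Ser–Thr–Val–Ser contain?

2

Matching residues: Cys7, Met17.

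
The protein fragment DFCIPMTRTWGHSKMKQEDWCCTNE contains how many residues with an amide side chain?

Asparagine (N) and glutamine (Q) have uncharged amide side chains.
Matching residues: Q17, N24.

2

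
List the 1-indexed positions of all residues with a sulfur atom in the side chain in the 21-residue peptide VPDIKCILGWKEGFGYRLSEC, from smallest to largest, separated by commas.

Only Cys (C) and Met (M) have a sulfur atom in the side chain.
Matching residues: C6, C21.

6, 21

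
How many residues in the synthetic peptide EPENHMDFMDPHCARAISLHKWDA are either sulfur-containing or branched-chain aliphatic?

Sulfur-containing: C, M. Branched-chain aliphatic: I, L, V.
Sulfur-containing residues here: M6, M9, C13 (3).
Branched-chain aliphatic residues here: I17, L19 (2).
The two groups share no amino acid, so total = 3 + 2 = 5.

5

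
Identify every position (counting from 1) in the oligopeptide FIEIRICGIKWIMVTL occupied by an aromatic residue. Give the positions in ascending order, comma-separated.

The aromatic amino acids are Phe (F, benzyl), Trp (W, indole), and Tyr (Y, phenol).
Matching residues: F1, W11.

1, 11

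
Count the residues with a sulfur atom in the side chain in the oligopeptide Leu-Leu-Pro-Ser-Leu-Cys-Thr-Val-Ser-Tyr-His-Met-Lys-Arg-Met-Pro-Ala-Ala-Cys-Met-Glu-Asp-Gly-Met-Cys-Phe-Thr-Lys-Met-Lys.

8

The sulfur-bearing residues are cysteine (–SH) and methionine (–S–CH₃).
Matching residues: Cys6, Met12, Met15, Cys19, Met20, Met24, Cys25, Met29.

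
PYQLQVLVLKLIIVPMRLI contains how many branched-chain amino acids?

Valine (V), leucine (L), and isoleucine (I) are the branched-chain amino acids.
Matching residues: L4, V6, L7, V8, L9, L11, I12, I13, V14, L18, I19.

11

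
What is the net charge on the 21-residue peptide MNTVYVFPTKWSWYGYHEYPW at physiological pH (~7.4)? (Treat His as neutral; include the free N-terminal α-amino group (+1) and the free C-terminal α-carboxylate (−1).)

Near pH 7.4, K and R contribute +1 each, D and E contribute −1 each, and every other side chain (His included, as stated) is uncharged.
Positive (K, R): K10 → +1.
Negative (D, E): E18 → −1.
The N-terminus (+1) and C-terminus (−1) cancel.
Net charge = (+1) + (−1) = 0.

0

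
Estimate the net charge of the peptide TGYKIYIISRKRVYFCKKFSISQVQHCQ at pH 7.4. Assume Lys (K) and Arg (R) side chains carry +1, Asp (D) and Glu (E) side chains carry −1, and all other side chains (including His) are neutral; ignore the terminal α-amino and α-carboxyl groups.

+6

Positive (K, R): K4, R10, K11, R12, K17, K18 → +6.
Negative (D, E): none → −0.
Net charge = (+6) + (−0) = +6.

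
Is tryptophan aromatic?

Phenylalanine (F), tryptophan (W), and tyrosine (Y) have aromatic ring side chains.
Tryptophan is in this group.

Yes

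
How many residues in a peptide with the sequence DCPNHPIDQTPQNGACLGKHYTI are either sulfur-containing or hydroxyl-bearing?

5

Sulfur-containing: C, M. Hydroxyl-bearing: S, T, Y.
Sulfur-containing residues here: C2, C16 (2).
Hydroxyl-bearing residues here: T10, Y21, T22 (3).
The two groups share no amino acid, so total = 2 + 3 = 5.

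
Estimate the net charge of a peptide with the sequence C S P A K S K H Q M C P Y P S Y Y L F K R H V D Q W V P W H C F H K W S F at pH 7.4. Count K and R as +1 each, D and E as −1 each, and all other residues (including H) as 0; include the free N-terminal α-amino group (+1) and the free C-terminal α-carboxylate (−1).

+4

Positive (K, R): K5, K7, K20, R21, K34 → +5.
Negative (D, E): D24 → −1.
The N-terminus (+1) and C-terminus (−1) cancel.
Net charge = (+5) + (−1) = +4.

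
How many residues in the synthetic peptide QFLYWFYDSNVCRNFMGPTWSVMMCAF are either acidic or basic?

Acidic: D, E. Basic: H, K, R.
Acidic residues here: D8 (1).
Basic residues here: R13 (1).
The two groups share no amino acid, so total = 1 + 1 = 2.

2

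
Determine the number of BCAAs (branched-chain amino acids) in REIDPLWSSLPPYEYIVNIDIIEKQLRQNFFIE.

The BCAAs are Val, Leu, and Ile — aliphatic side chains with a branch point.
Matching residues: I3, L6, L10, I16, V17, I19, I21, I22, L26, I32.

10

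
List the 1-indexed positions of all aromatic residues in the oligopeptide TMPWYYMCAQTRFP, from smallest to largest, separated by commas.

4, 5, 6, 13

Phenylalanine (F), tryptophan (W), and tyrosine (Y) have aromatic ring side chains.
Matching residues: W4, Y5, Y6, F13.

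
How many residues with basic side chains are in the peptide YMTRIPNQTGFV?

1

K, R, and H are the three residues with basic side chains (ε-amine, guanidinium, and imidazole respectively).
Matching residues: R4.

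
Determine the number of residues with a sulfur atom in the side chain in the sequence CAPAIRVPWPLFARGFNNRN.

Cysteine (C, thiol) and methionine (M, thioether) are the two sulfur-containing amino acids.
Matching residues: C1.

1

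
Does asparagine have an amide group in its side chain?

Yes

The amide-side-chain residues are Asn (N) and Gln (Q).
Asparagine is in this group.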